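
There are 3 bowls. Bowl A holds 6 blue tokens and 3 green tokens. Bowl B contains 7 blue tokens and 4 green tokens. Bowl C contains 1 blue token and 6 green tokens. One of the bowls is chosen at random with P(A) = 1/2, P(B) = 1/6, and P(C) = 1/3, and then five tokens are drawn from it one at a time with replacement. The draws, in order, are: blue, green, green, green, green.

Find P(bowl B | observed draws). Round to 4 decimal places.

The likelihood of the observed sequence under each hypothesis: P(data | bowl A) = (6/9)(3/9)(3/9)(3/9)(3/9) = 0.0082305; P(data | bowl B) = (7/11)(4/11)(4/11)(4/11)(4/11) = 0.011127; P(data | bowl C) = (1/7)(6/7)(6/7)(6/7)(6/7) = 0.077111.
Weighting by the prior gives 1/2 · 0.0082305 = 0.0041152, 1/6 · 0.011127 = 0.0018545, 1/3 · 0.077111 = 0.025704; with total 0.031673.
Hence P(bowl B | data) = (0.0018545) / (0.031673) = 0.05855.

0.0586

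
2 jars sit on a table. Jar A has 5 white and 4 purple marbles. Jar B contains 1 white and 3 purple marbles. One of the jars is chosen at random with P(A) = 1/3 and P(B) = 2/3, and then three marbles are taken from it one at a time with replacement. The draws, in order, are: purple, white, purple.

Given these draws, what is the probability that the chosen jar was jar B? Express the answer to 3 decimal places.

Under each hypothesis, the probability of the observed sequence is: P(data | jar A) = (4/9)(5/9)(4/9) = 0.10974; P(data | jar B) = (3/4)(1/4)(3/4) = 0.14062.
Weighting by the prior gives 1/3 · 0.10974 = 0.03658, 2/3 · 0.14062 = 0.09375; these sum to 0.13033.
Hence P(jar B | data) = (0.09375) / (0.13033) = 0.71933.

0.719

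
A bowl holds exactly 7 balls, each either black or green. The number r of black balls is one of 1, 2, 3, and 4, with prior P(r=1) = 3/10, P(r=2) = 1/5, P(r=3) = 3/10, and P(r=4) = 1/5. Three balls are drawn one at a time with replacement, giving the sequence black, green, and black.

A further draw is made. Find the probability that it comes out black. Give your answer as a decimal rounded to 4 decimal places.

0.4395

Compute the likelihood of the observed sequence for each case: P(data | r = 1) = (1/7)(6/7)(1/7) = 0.017493; P(data | r = 2) = (2/7)(5/7)(2/7) = 0.058309; P(data | r = 3) = (3/7)(4/7)(3/7) = 0.10496; P(data | r = 4) = (4/7)(3/7)(4/7) = 0.13994.
Multiplying each by its prior: 3/10 · 0.017493 = 0.0052478, 1/5 · 0.058309 = 0.011662, 3/10 · 0.10496 = 0.031487, 1/5 · 0.13994 = 0.027988; summing to 0.076385.
Dividing through by the total gives posterior P(r = 1 | data) = 0.068702, P(r = 2 | data) = 0.15267, P(r = 3 | data) = 0.41221, P(r = 4 | data) = 0.36641.
Averaging over the posterior, P(black next | data) = (1/7)(0.068702) + (2/7)(0.15267) + (3/7)(0.41221) + (4/7)(0.36641) = 0.43948.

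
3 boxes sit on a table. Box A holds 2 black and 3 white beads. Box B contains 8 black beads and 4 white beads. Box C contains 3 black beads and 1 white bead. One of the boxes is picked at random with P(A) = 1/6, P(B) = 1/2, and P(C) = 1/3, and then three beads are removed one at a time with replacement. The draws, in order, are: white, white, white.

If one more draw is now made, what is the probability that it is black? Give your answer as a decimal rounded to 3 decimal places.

0.513

Compute the likelihood of the observed sequence for each case: P(data | box A) = (3/5)(3/5)(3/5) = 0.216; P(data | box B) = (4/12)(4/12)(4/12) = 0.037037; P(data | box C) = (1/4)(1/4)(1/4) = 0.015625.
Multiplying each by its prior: 1/6 · 0.216 = 0.036, 1/2 · 0.037037 = 0.018519, 1/3 · 0.015625 = 0.0052083; these sum to 0.059727.
The posterior is then P(box A | data) = 0.60274, P(box B | data) = 0.31005, P(box C | data) = 0.087203.
Averaging over the posterior, P(black next | data) = (2/5)(0.60274) + (2/3)(0.31005) + (3/4)(0.087203) = 0.5132.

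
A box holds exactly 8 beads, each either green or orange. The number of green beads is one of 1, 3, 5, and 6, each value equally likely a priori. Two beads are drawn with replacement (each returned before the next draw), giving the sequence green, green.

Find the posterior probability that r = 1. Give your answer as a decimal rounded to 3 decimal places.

The likelihood of the observed sequence under each hypothesis: P(data | r = 1) = (1/8)(1/8) = 1/64; P(data | r = 3) = (3/8)(3/8) = 9/64; P(data | r = 5) = (5/8)(5/8) = 25/64; P(data | r = 6) = (6/8)(6/8) = 9/16.
Multiplying each by its prior: 1/4 · 1/64 = 1/256, 1/4 · 9/64 = 9/256, 1/4 · 25/64 = 25/256, 1/4 · 9/16 = 9/64; with total 71/256.
By Bayes' rule, P(r = 1 | data) = (1/256) / (71/256) = 1/71.

0.014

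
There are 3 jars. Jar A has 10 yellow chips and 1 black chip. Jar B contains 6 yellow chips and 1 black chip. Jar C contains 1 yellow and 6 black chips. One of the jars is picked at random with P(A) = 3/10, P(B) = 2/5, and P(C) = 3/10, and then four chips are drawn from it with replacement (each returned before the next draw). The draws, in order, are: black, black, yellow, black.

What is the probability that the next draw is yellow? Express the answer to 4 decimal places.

0.1738

Under each hypothesis, the probability of the observed sequence is: P(data | jar A) = (1/11)(1/11)(10/11)(1/11) = 0.00068301; P(data | jar B) = (1/7)(1/7)(6/7)(1/7) = 0.002499; P(data | jar C) = (6/7)(6/7)(1/7)(6/7) = 0.089963.
The prior-weighted likelihoods are 3/10 · 0.00068301 = 0.0002049, 2/5 · 0.002499 = 0.00099958, 3/10 · 0.089963 = 0.026989; these sum to 0.028193.
Normalising, the posterior is P(jar A | data) = 0.0072678, P(jar B | data) = 0.035455, P(jar C | data) = 0.95728.
So P(yellow next | data) = Σ P(yellow next | H) P(H | data) = (10/11)(0.0072678) + (6/7)(0.035455) + (1/7)(0.95728) = 0.17375.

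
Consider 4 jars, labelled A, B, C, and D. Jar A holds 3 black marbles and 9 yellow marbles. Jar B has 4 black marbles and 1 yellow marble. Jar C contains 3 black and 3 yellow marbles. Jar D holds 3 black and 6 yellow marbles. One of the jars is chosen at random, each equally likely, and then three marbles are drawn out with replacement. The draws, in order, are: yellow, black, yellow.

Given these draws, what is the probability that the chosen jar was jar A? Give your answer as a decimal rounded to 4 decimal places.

The likelihood of the observed sequence under each hypothesis: P(data | jar A) = (9/12)(3/12)(9/12) = 0.14062; P(data | jar B) = (1/5)(4/5)(1/5) = 0.032; P(data | jar C) = (3/6)(3/6)(3/6) = 0.125; P(data | jar D) = (6/9)(3/9)(6/9) = 0.14815.
The prior-weighted likelihoods are 1/4 · 0.14062 = 0.035156, 1/4 · 0.032 = 0.008, 1/4 · 0.125 = 0.03125, 1/4 · 0.14815 = 0.037037; these sum to 0.11144.
Hence P(jar A | data) = (0.035156) / (0.11144) = 0.31546.

0.3155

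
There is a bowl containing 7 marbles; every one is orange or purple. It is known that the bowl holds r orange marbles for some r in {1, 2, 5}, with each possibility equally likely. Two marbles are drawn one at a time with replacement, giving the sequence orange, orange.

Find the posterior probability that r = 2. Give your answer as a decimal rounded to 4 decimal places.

0.1333

Under each hypothesis, the probability of the observed sequence is: P(data | r = 1) = (1/7)(1/7) = 1/49; P(data | r = 2) = (2/7)(2/7) = 4/49; P(data | r = 5) = (5/7)(5/7) = 25/49.
The prior-weighted likelihoods are 1/3 · 1/49 = 1/147, 1/3 · 4/49 = 4/147, 1/3 · 25/49 = 25/147; with total 10/49.
So P(r = 2 | data) = (4/147) / (10/49) = 2/15.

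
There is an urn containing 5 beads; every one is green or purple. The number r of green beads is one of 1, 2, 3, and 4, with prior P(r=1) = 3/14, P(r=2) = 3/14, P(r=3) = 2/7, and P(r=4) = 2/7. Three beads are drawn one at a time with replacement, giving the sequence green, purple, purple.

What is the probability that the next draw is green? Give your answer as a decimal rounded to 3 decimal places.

0.439

For each hypothesis, P(data | H) works out to: P(data | r = 1) = (1/5)(4/5)(4/5) = 16/125; P(data | r = 2) = (2/5)(3/5)(3/5) = 18/125; P(data | r = 3) = (3/5)(2/5)(2/5) = 12/125; P(data | r = 4) = (4/5)(1/5)(1/5) = 4/125.
Multiplying each by its prior: 3/14 · 16/125 = 24/875, 3/14 · 18/125 = 27/875, 2/7 · 12/125 = 24/875, 2/7 · 4/125 = 8/875; with total 83/875.
Dividing through by the total gives posterior P(r = 1 | data) = 24/83, P(r = 2 | data) = 27/83, P(r = 3 | data) = 24/83, P(r = 4 | data) = 8/83.
Averaging over the posterior, P(green next | data) = (1/5)(24/83) + (2/5)(27/83) + (3/5)(24/83) + (4/5)(8/83) = 182/415.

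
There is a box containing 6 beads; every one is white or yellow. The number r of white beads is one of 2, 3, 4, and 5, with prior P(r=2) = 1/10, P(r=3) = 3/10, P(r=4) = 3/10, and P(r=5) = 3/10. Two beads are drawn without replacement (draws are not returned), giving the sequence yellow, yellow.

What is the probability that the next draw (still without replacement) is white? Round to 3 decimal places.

The likelihood of the observed sequence under each hypothesis: P(data | r = 2) = (4/6)(3/5) = 2/5; P(data | r = 3) = (3/6)(2/5) = 1/5; P(data | r = 4) = (2/6)(1/5) = 1/15; P(data | r = 5) = (1/6)(0/5) = 0.
Weighting by the prior gives 1/10 · 2/5 = 1/25, 3/10 · 1/5 = 3/50, 3/10 · 1/15 = 1/50, 3/10 · 0 = 0; with total 3/25.
Normalising, the posterior is P(r = 2 | data) = 1/3, P(r = 3 | data) = 1/2, P(r = 4 | data) = 1/6, P(r = 5 | data) = 0.
So P(white next | data) = Σ P(white next | H) P(H | data) = (1/2)(1/3) + (3/4)(1/2) + (1)(1/6) = 17/24.

0.708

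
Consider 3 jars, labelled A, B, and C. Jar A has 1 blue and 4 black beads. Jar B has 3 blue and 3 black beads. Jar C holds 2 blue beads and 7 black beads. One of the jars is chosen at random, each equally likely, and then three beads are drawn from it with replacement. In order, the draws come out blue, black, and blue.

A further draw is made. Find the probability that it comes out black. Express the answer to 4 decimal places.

0.6037

Under each hypothesis, the probability of the observed sequence is: P(data | jar A) = (1/5)(4/5)(1/5) = 0.032; P(data | jar B) = (3/6)(3/6)(3/6) = 0.125; P(data | jar C) = (2/9)(7/9)(2/9) = 0.038409.
The prior-weighted likelihoods are 1/3 · 0.032 = 0.010667, 1/3 · 0.125 = 0.041667, 1/3 · 0.038409 = 0.012803; summing to 0.065136.
The posterior is then P(jar A | data) = 0.16376, P(jar B | data) = 0.63968, P(jar C | data) = 0.19656.
So P(black next | data) = Σ P(black next | H) P(H | data) = (4/5)(0.16376) + (1/2)(0.63968) + (7/9)(0.19656) = 0.60373.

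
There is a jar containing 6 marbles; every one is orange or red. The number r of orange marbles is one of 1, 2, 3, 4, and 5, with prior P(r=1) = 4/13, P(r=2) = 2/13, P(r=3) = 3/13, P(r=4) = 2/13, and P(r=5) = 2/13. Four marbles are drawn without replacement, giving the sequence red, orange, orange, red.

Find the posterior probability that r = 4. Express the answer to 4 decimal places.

0.2353

The likelihood of the observed sequence under each hypothesis: P(data | r = 1) = (5/6)(1/5)(0/4) = 0; P(data | r = 2) = (4/6)(2/5)(1/4)(3/3) = 1/15; P(data | r = 3) = (3/6)(3/5)(2/4)(2/3) = 1/10; P(data | r = 4) = (2/6)(4/5)(3/4)(1/3) = 1/15; P(data | r = 5) = (1/6)(5/5)(4/4)(0/3) = 0.
Multiplying each by its prior: 4/13 · 0 = 0, 2/13 · 1/15 = 2/195, 3/13 · 1/10 = 3/130, 2/13 · 1/15 = 2/195, 2/13 · 0 = 0; with total 17/390.
Therefore the posterior P(r = 4 | data) = (2/195) / (17/390) = 4/17.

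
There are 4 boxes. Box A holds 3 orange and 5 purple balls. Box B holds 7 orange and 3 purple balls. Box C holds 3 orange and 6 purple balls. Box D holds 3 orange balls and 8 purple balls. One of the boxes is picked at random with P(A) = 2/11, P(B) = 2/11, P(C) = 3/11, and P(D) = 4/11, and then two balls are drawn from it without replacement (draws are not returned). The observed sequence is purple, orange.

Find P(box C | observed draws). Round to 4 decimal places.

The likelihood of the observed sequence under each hypothesis: P(data | box A) = (5/8)(3/7) = 0.26786; P(data | box B) = (3/10)(7/9) = 0.23333; P(data | box C) = (6/9)(3/8) = 0.25; P(data | box D) = (8/11)(3/10) = 0.21818.
Multiplying each by its prior: 2/11 · 0.26786 = 0.048701, 2/11 · 0.23333 = 0.042424, 3/11 · 0.25 = 0.068182, 4/11 · 0.21818 = 0.079339; summing to 0.23865.
Hence P(box C | data) = (0.068182) / (0.23865) = 0.2857.

0.2857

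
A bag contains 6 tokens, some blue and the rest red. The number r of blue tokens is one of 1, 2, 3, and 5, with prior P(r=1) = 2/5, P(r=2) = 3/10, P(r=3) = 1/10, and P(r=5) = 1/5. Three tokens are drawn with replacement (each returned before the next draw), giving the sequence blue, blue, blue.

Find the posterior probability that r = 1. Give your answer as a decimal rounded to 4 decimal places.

Under each hypothesis, the probability of the observed sequence is: P(data | r = 1) = (1/6)(1/6)(1/6) = 1/216; P(data | r = 2) = (2/6)(2/6)(2/6) = 1/27; P(data | r = 3) = (3/6)(3/6)(3/6) = 1/8; P(data | r = 5) = (5/6)(5/6)(5/6) = 125/216.
The prior-weighted likelihoods are 2/5 · 1/216 = 1/540, 3/10 · 1/27 = 1/90, 1/10 · 1/8 = 1/80, 1/5 · 125/216 = 25/216; with total 61/432.
Hence P(r = 1 | data) = (1/540) / (61/432) = 4/305.

0.0131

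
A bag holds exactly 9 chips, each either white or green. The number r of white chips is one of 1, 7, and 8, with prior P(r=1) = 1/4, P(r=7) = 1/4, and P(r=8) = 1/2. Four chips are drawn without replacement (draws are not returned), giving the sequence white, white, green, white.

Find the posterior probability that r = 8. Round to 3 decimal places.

The likelihood of the observed sequence under each hypothesis: P(data | r = 1) = (1/9)(0/8) = 0; P(data | r = 7) = (7/9)(6/8)(2/7)(5/6) = 5/36; P(data | r = 8) = (8/9)(7/8)(1/7)(6/6) = 1/9.
Multiplying each by its prior: 1/4 · 0 = 0, 1/4 · 5/36 = 5/144, 1/2 · 1/9 = 1/18; these sum to 13/144.
Therefore the posterior P(r = 8 | data) = (1/18) / (13/144) = 8/13.

0.615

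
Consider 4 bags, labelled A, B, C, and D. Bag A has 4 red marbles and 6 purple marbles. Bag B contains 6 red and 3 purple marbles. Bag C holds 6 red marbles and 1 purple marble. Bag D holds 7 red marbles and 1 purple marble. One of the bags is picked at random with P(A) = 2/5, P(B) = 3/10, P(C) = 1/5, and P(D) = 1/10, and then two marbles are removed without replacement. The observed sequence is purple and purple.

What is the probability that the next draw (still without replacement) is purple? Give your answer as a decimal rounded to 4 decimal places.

For each hypothesis, P(data | H) works out to: P(data | bag A) = (6/10)(5/9) = 1/3; P(data | bag B) = (3/9)(2/8) = 1/12; P(data | bag C) = (1/7)(0/6) = 0; P(data | bag D) = (1/8)(0/7) = 0.
Weighting by the prior gives 2/5 · 1/3 = 2/15, 3/10 · 1/12 = 1/40, 1/5 · 0 = 0, 1/10 · 0 = 0; summing to 19/120.
Normalising, the posterior is P(bag A | data) = 16/19, P(bag B | data) = 3/19, P(bag C | data) = 0, P(bag D | data) = 0.
The predictive probability is P(purple next | data) = (1/2)(16/19) + (1/7)(3/19) = 59/133.

0.4436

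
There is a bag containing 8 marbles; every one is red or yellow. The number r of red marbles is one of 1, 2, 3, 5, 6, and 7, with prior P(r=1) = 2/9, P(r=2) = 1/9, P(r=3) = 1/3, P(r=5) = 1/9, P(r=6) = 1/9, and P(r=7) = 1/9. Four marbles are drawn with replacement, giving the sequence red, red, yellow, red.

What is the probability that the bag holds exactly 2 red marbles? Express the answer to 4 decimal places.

0.0297

Under each hypothesis, the probability of the observed sequence is: P(data | r = 1) = (1/8)(1/8)(7/8)(1/8) = 0.001709; P(data | r = 2) = (2/8)(2/8)(6/8)(2/8) = 0.011719; P(data | r = 3) = (3/8)(3/8)(5/8)(3/8) = 0.032959; P(data | r = 5) = (5/8)(5/8)(3/8)(5/8) = 0.091553; P(data | r = 6) = (6/8)(6/8)(2/8)(6/8) = 0.10547; P(data | r = 7) = (7/8)(7/8)(1/8)(7/8) = 0.08374.
The prior-weighted likelihoods are 2/9 · 0.001709 = 0.00037977, 1/9 · 0.011719 = 0.0013021, 1/3 · 0.032959 = 0.010986, 1/9 · 0.091553 = 0.010173, 1/9 · 0.10547 = 0.011719, 1/9 · 0.08374 = 0.0093045; with total 0.043864.
By Bayes' rule, P(r = 2 | data) = (0.0013021) / (0.043864) = 0.029685.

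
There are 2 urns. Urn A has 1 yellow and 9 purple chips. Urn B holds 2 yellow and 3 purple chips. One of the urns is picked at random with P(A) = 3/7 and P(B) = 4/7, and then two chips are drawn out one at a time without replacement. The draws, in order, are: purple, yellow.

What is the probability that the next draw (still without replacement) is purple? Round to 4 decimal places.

Compute the likelihood of the observed sequence for each case: P(data | urn A) = (9/10)(1/9) = 1/10; P(data | urn B) = (3/5)(2/4) = 3/10.
The prior-weighted likelihoods are 3/7 · 1/10 = 3/70, 4/7 · 3/10 = 6/35; these sum to 3/14.
The posterior is then P(urn A | data) = 1/5, P(urn B | data) = 4/5.
Averaging over the posterior, P(purple next | data) = (1)(1/5) + (2/3)(4/5) = 11/15.

0.7333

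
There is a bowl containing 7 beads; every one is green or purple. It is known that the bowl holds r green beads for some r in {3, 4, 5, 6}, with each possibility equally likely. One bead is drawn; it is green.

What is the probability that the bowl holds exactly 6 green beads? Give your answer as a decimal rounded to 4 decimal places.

The likelihood of this draw under each hypothesis: P(data | r = 3) = (3/7) = 3/7; P(data | r = 4) = (4/7) = 4/7; P(data | r = 5) = (5/7) = 5/7; P(data | r = 6) = (6/7) = 6/7.
Weighting by the prior gives 1/4 · 3/7 = 3/28, 1/4 · 4/7 = 1/7, 1/4 · 5/7 = 5/28, 1/4 · 6/7 = 3/14; these sum to 9/14.
Hence P(r = 6 | data) = (3/14) / (9/14) = 1/3.

0.3333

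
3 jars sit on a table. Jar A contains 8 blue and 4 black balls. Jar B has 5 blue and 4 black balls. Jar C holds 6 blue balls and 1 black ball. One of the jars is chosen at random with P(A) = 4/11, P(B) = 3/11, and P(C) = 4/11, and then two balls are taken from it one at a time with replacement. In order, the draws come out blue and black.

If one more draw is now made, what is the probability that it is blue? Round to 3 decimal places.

The likelihood of the observed sequence under each hypothesis: P(data | jar A) = (8/12)(4/12) = 0.22222; P(data | jar B) = (5/9)(4/9) = 0.24691; P(data | jar C) = (6/7)(1/7) = 0.12245.
Weighting by the prior gives 4/11 · 0.22222 = 0.080808, 3/11 · 0.24691 = 0.06734, 4/11 · 0.12245 = 0.044527; with total 0.19268.
Dividing through by the total gives posterior P(jar A | data) = 0.4194, P(jar B | data) = 0.3495, P(jar C | data) = 0.2311.
Averaging over the posterior, P(blue next | data) = (2/3)(0.4194) + (5/9)(0.3495) + (6/7)(0.2311) = 0.67185.

0.672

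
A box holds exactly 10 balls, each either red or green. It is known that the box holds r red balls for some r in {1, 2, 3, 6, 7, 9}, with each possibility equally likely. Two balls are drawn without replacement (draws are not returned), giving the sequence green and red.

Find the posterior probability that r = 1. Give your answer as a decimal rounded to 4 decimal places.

Under each hypothesis, the probability of the observed sequence is: P(data | r = 1) = (9/10)(1/9) = 1/10; P(data | r = 2) = (8/10)(2/9) = 8/45; P(data | r = 3) = (7/10)(3/9) = 7/30; P(data | r = 6) = (4/10)(6/9) = 4/15; P(data | r = 7) = (3/10)(7/9) = 7/30; P(data | r = 9) = (1/10)(9/9) = 1/10.
Multiplying each by its prior: 1/6 · 1/10 = 1/60, 1/6 · 8/45 = 4/135, 1/6 · 7/30 = 7/180, 1/6 · 4/15 = 2/45, 1/6 · 7/30 = 7/180, 1/6 · 1/10 = 1/60; these sum to 5/27.
By Bayes' rule, P(r = 1 | data) = (1/60) / (5/27) = 9/100.

0.0900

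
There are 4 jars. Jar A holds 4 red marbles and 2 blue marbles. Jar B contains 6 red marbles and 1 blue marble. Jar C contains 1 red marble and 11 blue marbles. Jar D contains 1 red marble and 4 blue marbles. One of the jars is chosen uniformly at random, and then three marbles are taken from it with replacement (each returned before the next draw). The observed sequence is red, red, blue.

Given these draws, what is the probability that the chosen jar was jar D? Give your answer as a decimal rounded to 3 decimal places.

Under each hypothesis, the probability of the observed sequence is: P(data | jar A) = (4/6)(4/6)(2/6) = 0.14815; P(data | jar B) = (6/7)(6/7)(1/7) = 0.10496; P(data | jar C) = (1/12)(1/12)(11/12) = 0.0063657; P(data | jar D) = (1/5)(1/5)(4/5) = 0.032.
Multiplying each by its prior: 1/4 · 0.14815 = 0.037037, 1/4 · 0.10496 = 0.026239, 1/4 · 0.0063657 = 0.0015914, 1/4 · 0.032 = 0.008; with total 0.072868.
Therefore the posterior P(jar D | data) = (0.008) / (0.072868) = 0.10979.

0.110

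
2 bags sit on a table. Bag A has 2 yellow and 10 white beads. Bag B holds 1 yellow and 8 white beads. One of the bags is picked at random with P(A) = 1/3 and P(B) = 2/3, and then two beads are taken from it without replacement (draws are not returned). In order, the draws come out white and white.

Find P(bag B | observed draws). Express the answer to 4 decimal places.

Compute the likelihood of the observed sequence for each case: P(data | bag A) = (10/12)(9/11) = 15/22; P(data | bag B) = (8/9)(7/8) = 7/9.
Multiplying each by its prior: 1/3 · 15/22 = 5/22, 2/3 · 7/9 = 14/27; with total 443/594.
Hence P(bag B | data) = (14/27) / (443/594) = 308/443.

0.6953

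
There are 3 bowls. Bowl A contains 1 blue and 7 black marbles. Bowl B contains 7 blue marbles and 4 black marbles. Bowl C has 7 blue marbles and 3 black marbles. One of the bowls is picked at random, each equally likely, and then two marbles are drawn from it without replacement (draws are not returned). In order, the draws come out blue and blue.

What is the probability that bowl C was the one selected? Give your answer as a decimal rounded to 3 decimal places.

0.550

The likelihood of the observed sequence under each hypothesis: P(data | bowl A) = (1/8)(0/7) = 0; P(data | bowl B) = (7/11)(6/10) = 21/55; P(data | bowl C) = (7/10)(6/9) = 7/15.
Multiplying each by its prior: 1/3 · 0 = 0, 1/3 · 21/55 = 7/55, 1/3 · 7/15 = 7/45; these sum to 28/99.
Therefore the posterior P(bowl C | data) = (7/45) / (28/99) = 11/20.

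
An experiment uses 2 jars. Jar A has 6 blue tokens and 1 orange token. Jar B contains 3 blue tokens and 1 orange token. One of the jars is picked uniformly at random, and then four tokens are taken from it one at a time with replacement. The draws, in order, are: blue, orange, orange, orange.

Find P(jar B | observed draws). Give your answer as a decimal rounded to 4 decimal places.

0.8242

Under each hypothesis, the probability of the observed sequence is: P(data | jar A) = (6/7)(1/7)(1/7)(1/7) = 0.002499; P(data | jar B) = (3/4)(1/4)(1/4)(1/4) = 0.011719.
Weighting by the prior gives 1/2 · 0.002499 = 0.0012495, 1/2 · 0.011719 = 0.0058594; these sum to 0.0071089.
By Bayes' rule, P(jar B | data) = (0.0058594) / (0.0071089) = 0.82424.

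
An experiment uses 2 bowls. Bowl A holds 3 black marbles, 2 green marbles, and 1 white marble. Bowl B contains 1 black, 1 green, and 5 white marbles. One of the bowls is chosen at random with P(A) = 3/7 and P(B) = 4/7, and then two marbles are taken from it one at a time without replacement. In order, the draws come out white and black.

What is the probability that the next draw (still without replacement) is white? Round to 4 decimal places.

Under each hypothesis, the probability of the observed sequence is: P(data | bowl A) = (1/6)(3/5) = 0.1; P(data | bowl B) = (5/7)(1/6) = 0.11905.
Multiplying each by its prior: 3/7 · 0.1 = 0.042857, 4/7 · 0.11905 = 0.068027; these sum to 0.11088.
Dividing through by the total gives posterior P(bowl A | data) = 0.3865, P(bowl B | data) = 0.6135.
So P(white next | data) = Σ P(white next | H) P(H | data) = (0)(0.3865) + (4/5)(0.6135) = 0.4908.

0.4908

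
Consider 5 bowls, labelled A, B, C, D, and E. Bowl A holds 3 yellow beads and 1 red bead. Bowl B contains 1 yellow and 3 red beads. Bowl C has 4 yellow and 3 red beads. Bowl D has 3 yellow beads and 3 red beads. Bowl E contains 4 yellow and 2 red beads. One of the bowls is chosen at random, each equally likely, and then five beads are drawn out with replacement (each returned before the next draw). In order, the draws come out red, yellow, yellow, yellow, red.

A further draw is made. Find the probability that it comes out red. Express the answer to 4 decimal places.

0.4077

The likelihood of the observed sequence under each hypothesis: P(data | bowl A) = (1/4)(3/4)(3/4)(3/4)(1/4) = 0.026367; P(data | bowl B) = (3/4)(1/4)(1/4)(1/4)(3/4) = 0.0087891; P(data | bowl C) = (3/7)(4/7)(4/7)(4/7)(3/7) = 0.034271; P(data | bowl D) = (3/6)(3/6)(3/6)(3/6)(3/6) = 0.03125; P(data | bowl E) = (2/6)(4/6)(4/6)(4/6)(2/6) = 0.032922.
The prior-weighted likelihoods are 1/5 · 0.026367 = 0.0052734, 1/5 · 0.0087891 = 0.0017578, 1/5 · 0.034271 = 0.0068543, 1/5 · 0.03125 = 0.00625, 1/5 · 0.032922 = 0.0065844; summing to 0.02672.
Normalising, the posterior is P(bowl A | data) = 0.19736, P(bowl B | data) = 0.065787, P(bowl C | data) = 0.25652, P(bowl D | data) = 0.23391, P(bowl E | data) = 0.24642.
The predictive probability is P(red next | data) = (1/4)(0.19736) + (3/4)(0.065787) + (3/7)(0.25652) + (1/2)(0.23391) + (1/3)(0.24642) = 0.40771.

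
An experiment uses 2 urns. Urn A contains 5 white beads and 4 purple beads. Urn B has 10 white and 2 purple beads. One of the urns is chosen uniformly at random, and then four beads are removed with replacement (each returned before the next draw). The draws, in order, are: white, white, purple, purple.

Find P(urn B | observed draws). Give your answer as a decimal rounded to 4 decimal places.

0.2404

Compute the likelihood of the observed sequence for each case: P(data | urn A) = (5/9)(5/9)(4/9)(4/9) = 0.060966; P(data | urn B) = (10/12)(10/12)(2/12)(2/12) = 0.01929.
The prior-weighted likelihoods are 1/2 · 0.060966 = 0.030483, 1/2 · 0.01929 = 0.0096451; with total 0.040128.
So P(urn B | data) = (0.0096451) / (0.040128) = 0.24036.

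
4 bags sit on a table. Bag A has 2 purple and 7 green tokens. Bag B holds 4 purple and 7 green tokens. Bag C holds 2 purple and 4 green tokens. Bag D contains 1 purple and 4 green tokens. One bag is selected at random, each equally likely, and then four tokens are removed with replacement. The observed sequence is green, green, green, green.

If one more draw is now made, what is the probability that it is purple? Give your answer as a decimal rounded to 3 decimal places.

0.254

Under each hypothesis, the probability of the observed sequence is: P(data | bag A) = (7/9)(7/9)(7/9)(7/9) = 0.36595; P(data | bag B) = (7/11)(7/11)(7/11)(7/11) = 0.16399; P(data | bag C) = (4/6)(4/6)(4/6)(4/6) = 0.19753; P(data | bag D) = (4/5)(4/5)(4/5)(4/5) = 0.4096.
Weighting by the prior gives 1/4 · 0.36595 = 0.091488, 1/4 · 0.16399 = 0.040998, 1/4 · 0.19753 = 0.049383, 1/4 · 0.4096 = 0.1024; these sum to 0.28427.
The posterior is then P(bag A | data) = 0.32184, P(bag B | data) = 0.14422, P(bag C | data) = 0.17372, P(bag D | data) = 0.36022.
The predictive probability is P(purple next | data) = (2/9)(0.32184) + (4/11)(0.14422) + (1/3)(0.17372) + (1/5)(0.36022) = 0.25391.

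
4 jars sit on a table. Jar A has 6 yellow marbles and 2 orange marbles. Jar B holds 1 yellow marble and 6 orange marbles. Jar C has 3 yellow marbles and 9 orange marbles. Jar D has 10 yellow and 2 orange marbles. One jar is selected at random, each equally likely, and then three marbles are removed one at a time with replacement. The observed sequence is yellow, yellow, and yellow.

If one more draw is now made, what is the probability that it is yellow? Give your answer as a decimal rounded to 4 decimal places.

0.7879

The likelihood of the observed sequence under each hypothesis: P(data | jar A) = (6/8)(6/8)(6/8) = 0.42188; P(data | jar B) = (1/7)(1/7)(1/7) = 0.0029155; P(data | jar C) = (3/12)(3/12)(3/12) = 0.015625; P(data | jar D) = (10/12)(10/12)(10/12) = 0.5787.
Multiplying each by its prior: 1/4 · 0.42188 = 0.10547, 1/4 · 0.0029155 = 0.00072886, 1/4 · 0.015625 = 0.0039062, 1/4 · 0.5787 = 0.14468; summing to 0.25478.
Dividing through by the total gives posterior P(jar A | data) = 0.41396, P(jar B | data) = 0.0028608, P(jar C | data) = 0.015332, P(jar D | data) = 0.56785.
Averaging over the posterior, P(yellow next | data) = (3/4)(0.41396) + (1/7)(0.0028608) + (1/4)(0.015332) + (5/6)(0.56785) = 0.78792.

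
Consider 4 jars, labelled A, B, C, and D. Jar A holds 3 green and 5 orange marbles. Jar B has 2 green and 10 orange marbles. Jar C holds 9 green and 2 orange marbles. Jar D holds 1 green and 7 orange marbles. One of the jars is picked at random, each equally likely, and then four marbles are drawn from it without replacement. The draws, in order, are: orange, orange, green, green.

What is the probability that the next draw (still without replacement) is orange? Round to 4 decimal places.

0.6560

Under each hypothesis, the probability of the observed sequence is: P(data | jar A) = (5/8)(4/7)(3/6)(2/5) = 1/14; P(data | jar B) = (10/12)(9/11)(2/10)(1/9) = 1/66; P(data | jar C) = (2/11)(1/10)(9/9)(8/8) = 1/55; P(data | jar D) = (7/8)(6/7)(1/6)(0/5) = 0.
Weighting by the prior gives 1/4 · 1/14 = 1/56, 1/4 · 1/66 = 1/264, 1/4 · 1/55 = 1/220, 1/4 · 0 = 0; with total 11/420.
Dividing through by the total gives posterior P(jar A | data) = 15/22, P(jar B | data) = 35/242, P(jar C | data) = 21/121, P(jar D | data) = 0.
The predictive probability is P(orange next | data) = (3/4)(15/22) + (1)(35/242) + (0)(21/121) = 635/968.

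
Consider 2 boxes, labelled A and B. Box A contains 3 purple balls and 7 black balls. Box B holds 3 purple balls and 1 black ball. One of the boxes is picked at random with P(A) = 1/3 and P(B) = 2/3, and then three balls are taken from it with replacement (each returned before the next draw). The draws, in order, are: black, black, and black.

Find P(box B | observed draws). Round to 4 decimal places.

0.0835

For each hypothesis, P(data | H) works out to: P(data | box A) = (7/10)(7/10)(7/10) = 0.343; P(data | box B) = (1/4)(1/4)(1/4) = 0.015625.
Multiplying each by its prior: 1/3 · 0.343 = 0.11433, 2/3 · 0.015625 = 0.010417; with total 0.12475.
Hence P(box B | data) = (0.010417) / (0.12475) = 0.0835.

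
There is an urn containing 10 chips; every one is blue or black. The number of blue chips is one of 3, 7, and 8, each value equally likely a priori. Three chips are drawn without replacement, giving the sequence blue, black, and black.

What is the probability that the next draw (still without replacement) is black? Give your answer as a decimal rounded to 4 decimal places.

Under each hypothesis, the probability of the observed sequence is: P(data | r = 3) = (3/10)(7/9)(6/8) = 7/40; P(data | r = 7) = (7/10)(3/9)(2/8) = 7/120; P(data | r = 8) = (8/10)(2/9)(1/8) = 1/45.
Multiplying each by its prior: 1/3 · 7/40 = 7/120, 1/3 · 7/120 = 7/360, 1/3 · 1/45 = 1/135; with total 23/270.
Dividing through by the total gives posterior P(r = 3 | data) = 63/92, P(r = 7 | data) = 21/92, P(r = 8 | data) = 2/23.
Averaging over the posterior, P(black next | data) = (5/7)(63/92) + (1/7)(21/92) + (0)(2/23) = 12/23.

0.5217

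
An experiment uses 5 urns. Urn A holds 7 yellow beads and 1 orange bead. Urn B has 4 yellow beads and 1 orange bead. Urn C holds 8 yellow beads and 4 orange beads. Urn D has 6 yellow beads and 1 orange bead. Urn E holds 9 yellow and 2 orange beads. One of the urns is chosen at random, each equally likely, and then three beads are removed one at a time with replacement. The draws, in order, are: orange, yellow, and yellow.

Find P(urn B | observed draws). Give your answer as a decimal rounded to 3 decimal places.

0.214

Under each hypothesis, the probability of the observed sequence is: P(data | urn A) = (1/8)(7/8)(7/8) = 0.095703; P(data | urn B) = (1/5)(4/5)(4/5) = 0.128; P(data | urn C) = (4/12)(8/12)(8/12) = 0.14815; P(data | urn D) = (1/7)(6/7)(6/7) = 0.10496; P(data | urn E) = (2/11)(9/11)(9/11) = 0.12171.
Multiplying each by its prior: 1/5 · 0.095703 = 0.019141, 1/5 · 0.128 = 0.0256, 1/5 · 0.14815 = 0.02963, 1/5 · 0.10496 = 0.020991, 1/5 · 0.12171 = 0.024343; summing to 0.1197.
Therefore the posterior P(urn B | data) = (0.0256) / (0.1197) = 0.21386.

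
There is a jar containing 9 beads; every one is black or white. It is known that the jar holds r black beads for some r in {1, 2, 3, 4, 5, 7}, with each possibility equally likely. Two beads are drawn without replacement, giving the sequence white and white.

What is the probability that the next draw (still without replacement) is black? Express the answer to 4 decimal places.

0.3386

Under each hypothesis, the probability of the observed sequence is: P(data | r = 1) = (8/9)(7/8) = 7/9; P(data | r = 2) = (7/9)(6/8) = 7/12; P(data | r = 3) = (6/9)(5/8) = 5/12; P(data | r = 4) = (5/9)(4/8) = 5/18; P(data | r = 5) = (4/9)(3/8) = 1/6; P(data | r = 7) = (2/9)(1/8) = 1/36.
The prior-weighted likelihoods are 1/6 · 7/9 = 7/54, 1/6 · 7/12 = 7/72, 1/6 · 5/12 = 5/72, 1/6 · 5/18 = 5/108, 1/6 · 1/6 = 1/36, 1/6 · 1/36 = 1/216; summing to 3/8.
Normalising, the posterior is P(r = 1 | data) = 28/81, P(r = 2 | data) = 7/27, P(r = 3 | data) = 5/27, P(r = 4 | data) = 10/81, P(r = 5 | data) = 2/27, P(r = 7 | data) = 1/81.
So P(black next | data) = Σ P(black next | H) P(H | data) = (1/7)(28/81) + (2/7)(7/27) + (3/7)(5/27) + (4/7)(10/81) + (5/7)(2/27) + (1)(1/81) = 64/189.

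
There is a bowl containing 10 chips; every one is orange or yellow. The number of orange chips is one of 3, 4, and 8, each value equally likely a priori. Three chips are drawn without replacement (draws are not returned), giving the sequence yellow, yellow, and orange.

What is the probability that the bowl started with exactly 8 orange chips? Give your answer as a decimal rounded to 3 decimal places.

Compute the likelihood of the observed sequence for each case: P(data | r = 3) = (7/10)(6/9)(3/8) = 0.175; P(data | r = 4) = (6/10)(5/9)(4/8) = 0.16667; P(data | r = 8) = (2/10)(1/9)(8/8) = 0.022222.
The prior-weighted likelihoods are 1/3 · 0.175 = 0.058333, 1/3 · 0.16667 = 0.055556, 1/3 · 0.022222 = 0.0074074; with total 0.1213.
Hence P(r = 8 | data) = (0.0074074) / (0.1213) = 0.061069.

0.061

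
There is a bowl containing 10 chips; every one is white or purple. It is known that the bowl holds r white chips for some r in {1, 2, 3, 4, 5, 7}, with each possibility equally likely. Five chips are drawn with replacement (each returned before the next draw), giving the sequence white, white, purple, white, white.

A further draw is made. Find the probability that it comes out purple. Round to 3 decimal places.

The likelihood of the observed sequence under each hypothesis: P(data | r = 1) = (1/10)(1/10)(9/10)(1/10)(1/10) = 9e-05; P(data | r = 2) = (2/10)(2/10)(8/10)(2/10)(2/10) = 0.00128; P(data | r = 3) = (3/10)(3/10)(7/10)(3/10)(3/10) = 0.00567; P(data | r = 4) = (4/10)(4/10)(6/10)(4/10)(4/10) = 0.01536; P(data | r = 5) = (5/10)(5/10)(5/10)(5/10)(5/10) = 0.03125; P(data | r = 7) = (7/10)(7/10)(3/10)(7/10)(7/10) = 0.07203.
The prior-weighted likelihoods are 1/6 · 9e-05 = 1.5e-05, 1/6 · 0.00128 = 0.00021333, 1/6 · 0.00567 = 0.000945, 1/6 · 0.01536 = 0.00256, 1/6 · 0.03125 = 0.0052083, 1/6 · 0.07203 = 0.012005; these sum to 0.020947.
The posterior is then P(r = 1 | data) = 0.0007161, P(r = 2 | data) = 0.010185, P(r = 3 | data) = 0.045115, P(r = 4 | data) = 0.12222, P(r = 5 | data) = 0.24865, P(r = 7 | data) = 0.57312.
Averaging over the posterior, P(purple next | data) = (9/10)(0.0007161) + (4/5)(0.010185) + (7/10)(0.045115) + (3/5)(0.12222) + (1/2)(0.24865) + (3/10)(0.57312) = 0.40996.

0.410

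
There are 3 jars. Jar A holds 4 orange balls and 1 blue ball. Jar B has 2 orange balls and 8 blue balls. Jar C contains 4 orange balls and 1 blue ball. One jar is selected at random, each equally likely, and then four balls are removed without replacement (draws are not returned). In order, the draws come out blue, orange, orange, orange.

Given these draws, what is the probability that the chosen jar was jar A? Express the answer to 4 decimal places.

For each hypothesis, P(data | H) works out to: P(data | jar A) = (1/5)(4/4)(3/3)(2/2) = 1/5; P(data | jar B) = (8/10)(2/9)(1/8)(0/7) = 0; P(data | jar C) = (1/5)(4/4)(3/3)(2/2) = 1/5.
Weighting by the prior gives 1/3 · 1/5 = 1/15, 1/3 · 0 = 0, 1/3 · 1/5 = 1/15; with total 2/15.
Therefore the posterior P(jar A | data) = (1/15) / (2/15) = 1/2.

0.5000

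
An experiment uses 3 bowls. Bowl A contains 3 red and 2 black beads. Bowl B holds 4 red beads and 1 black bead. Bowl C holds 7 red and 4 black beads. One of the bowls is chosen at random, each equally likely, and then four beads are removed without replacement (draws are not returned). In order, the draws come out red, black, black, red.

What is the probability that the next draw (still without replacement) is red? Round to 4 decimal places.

For each hypothesis, P(data | H) works out to: P(data | bowl A) = (3/5)(2/4)(1/3)(2/2) = 1/10; P(data | bowl B) = (4/5)(1/4)(0/3) = 0; P(data | bowl C) = (7/11)(4/10)(3/9)(6/8) = 7/110.
Weighting by the prior gives 1/3 · 1/10 = 1/30, 1/3 · 0 = 0, 1/3 · 7/110 = 7/330; these sum to 3/55.
The posterior is then P(bowl A | data) = 11/18, P(bowl B | data) = 0, P(bowl C | data) = 7/18.
So P(red next | data) = Σ P(red next | H) P(H | data) = (1)(11/18) + (5/7)(7/18) = 8/9.

0.8889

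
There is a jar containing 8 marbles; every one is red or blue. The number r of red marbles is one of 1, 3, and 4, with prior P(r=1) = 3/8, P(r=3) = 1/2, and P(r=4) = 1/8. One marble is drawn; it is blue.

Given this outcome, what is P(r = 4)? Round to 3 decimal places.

For each hypothesis, P(data | H) works out to: P(data | r = 1) = (7/8) = 7/8; P(data | r = 3) = (5/8) = 5/8; P(data | r = 4) = (4/8) = 1/2.
Weighting by the prior gives 3/8 · 7/8 = 21/64, 1/2 · 5/8 = 5/16, 1/8 · 1/2 = 1/16; these sum to 45/64.
Therefore the posterior P(r = 4 | data) = (1/16) / (45/64) = 4/45.

0.089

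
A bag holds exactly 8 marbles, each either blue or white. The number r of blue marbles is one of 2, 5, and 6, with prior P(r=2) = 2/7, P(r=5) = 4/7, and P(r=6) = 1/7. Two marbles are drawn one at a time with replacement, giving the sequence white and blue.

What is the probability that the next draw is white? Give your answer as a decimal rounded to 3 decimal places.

0.453

Compute the likelihood of the observed sequence for each case: P(data | r = 2) = (6/8)(2/8) = 3/16; P(data | r = 5) = (3/8)(5/8) = 15/64; P(data | r = 6) = (2/8)(6/8) = 3/16.
Weighting by the prior gives 2/7 · 3/16 = 3/56, 4/7 · 15/64 = 15/112, 1/7 · 3/16 = 3/112; these sum to 3/14.
Normalising, the posterior is P(r = 2 | data) = 1/4, P(r = 5 | data) = 5/8, P(r = 6 | data) = 1/8.
Averaging over the posterior, P(white next | data) = (3/4)(1/4) + (3/8)(5/8) + (1/4)(1/8) = 29/64.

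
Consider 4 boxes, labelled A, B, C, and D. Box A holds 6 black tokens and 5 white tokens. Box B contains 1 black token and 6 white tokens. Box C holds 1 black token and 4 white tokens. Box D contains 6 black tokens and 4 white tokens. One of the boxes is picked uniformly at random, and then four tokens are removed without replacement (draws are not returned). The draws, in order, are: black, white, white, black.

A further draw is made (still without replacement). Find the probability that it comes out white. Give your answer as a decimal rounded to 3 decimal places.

0.382

The likelihood of the observed sequence under each hypothesis: P(data | box A) = (6/11)(5/10)(4/9)(5/8) = 5/66; P(data | box B) = (1/7)(6/6)(5/5)(0/4) = 0; P(data | box C) = (1/5)(4/4)(3/3)(0/2) = 0; P(data | box D) = (6/10)(4/9)(3/8)(5/7) = 1/14.
Weighting by the prior gives 1/4 · 5/66 = 5/264, 1/4 · 0 = 0, 1/4 · 0 = 0, 1/4 · 1/14 = 1/56; with total 17/462.
The posterior is then P(box A | data) = 35/68, P(box B | data) = 0, P(box C | data) = 0, P(box D | data) = 33/68.
The predictive probability is P(white next | data) = (3/7)(35/68) + (1/3)(33/68) = 13/34.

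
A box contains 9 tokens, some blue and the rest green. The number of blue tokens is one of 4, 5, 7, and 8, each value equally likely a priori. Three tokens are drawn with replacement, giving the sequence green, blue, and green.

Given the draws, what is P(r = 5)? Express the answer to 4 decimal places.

0.3704

For each hypothesis, P(data | H) works out to: P(data | r = 4) = (5/9)(4/9)(5/9) = 100/729; P(data | r = 5) = (4/9)(5/9)(4/9) = 80/729; P(data | r = 7) = (2/9)(7/9)(2/9) = 28/729; P(data | r = 8) = (1/9)(8/9)(1/9) = 8/729.
Multiplying each by its prior: 1/4 · 100/729 = 25/729, 1/4 · 80/729 = 20/729, 1/4 · 28/729 = 7/729, 1/4 · 8/729 = 2/729; summing to 2/27.
By Bayes' rule, P(r = 5 | data) = (20/729) / (2/27) = 10/27.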